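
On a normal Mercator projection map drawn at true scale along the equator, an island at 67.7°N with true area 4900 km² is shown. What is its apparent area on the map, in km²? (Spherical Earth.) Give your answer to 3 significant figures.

The Mercator projection is conformal; its linear scale factor is the same in every direction and equals sec φ = 1/cos φ.
Areal scale = k² = sec²φ = 1/cos²(67.7°) = 1/0.3795² = 6.945.
Apparent area = 4900 × 6.945 ≈ 34000 km².

34000 km²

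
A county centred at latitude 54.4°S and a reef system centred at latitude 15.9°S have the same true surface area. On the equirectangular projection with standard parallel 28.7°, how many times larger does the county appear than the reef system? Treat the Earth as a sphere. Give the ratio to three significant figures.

With standard parallel φ₀ = 28.7°, the equirectangular projection gives x = Rλ cos φ₀, y = Rφ, so h = 1 and k = cos 28.7° / cos φ.
Areal scale at 54.4°: h·k = 1.000 × 1.507 = 1.507.
Areal scale at 15.9°: h·k = 1.000 × 0.9120 = 0.9120.
Ratio = 1.507/0.9120 ≈ 1.65.

1.65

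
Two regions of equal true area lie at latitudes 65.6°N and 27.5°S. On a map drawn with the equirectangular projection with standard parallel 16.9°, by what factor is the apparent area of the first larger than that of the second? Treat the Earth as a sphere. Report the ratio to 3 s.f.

With standard parallel φ₀ = 16.9°, the equirectangular projection gives x = Rλ cos φ₀, y = Rφ, so h = 1 and k = cos 16.9° / cos φ.
Areal scale at 65.6°: h·k = 1.000 × 2.316 = 2.316.
Areal scale at 27.5°: h·k = 1.000 × 1.079 = 1.079.
Ratio = 2.316/1.079 ≈ 2.15.

2.15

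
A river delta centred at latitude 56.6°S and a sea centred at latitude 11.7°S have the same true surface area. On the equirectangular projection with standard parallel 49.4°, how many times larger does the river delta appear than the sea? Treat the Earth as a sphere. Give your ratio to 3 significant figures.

In the equirectangular projection with standard parallel φ₀ = 49.4° (x = Rλ cos φ₀, y = Rφ), meridians are true-scale (h = 1) and the parallel scale is k = cos φ₀ / cos φ.
Areal scale at 56.6°: h·k = 1.000 × 1.182 = 1.182.
Areal scale at 11.7°: h·k = 1.000 × 0.6646 = 0.6646.
Ratio = 1.182/0.6646 ≈ 1.78.

1.78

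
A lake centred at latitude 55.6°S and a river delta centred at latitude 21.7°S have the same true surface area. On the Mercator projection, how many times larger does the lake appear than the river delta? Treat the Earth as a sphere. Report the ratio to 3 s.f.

On Mercator, area is exaggerated by sec²φ = 1/cos²φ.
At 55.6°: sec²(55.6°) = 1/0.5650² = 3.133.
At 21.7°: sec²(21.7°) = 1/0.9291² = 1.158.
Ratio = 3.133/1.158 = cos²(21.7°)/cos²(55.6°) ≈ 2.70.

2.70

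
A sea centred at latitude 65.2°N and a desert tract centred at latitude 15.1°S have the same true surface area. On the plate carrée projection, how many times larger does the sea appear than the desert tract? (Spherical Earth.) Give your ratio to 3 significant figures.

2.30

Plate carrée maps x = Rλ, y = Rφ. The meridian scale is h = 1 and the parallel scale is k = 1/cos φ = sec φ.
Areal scale at 65.2°: h·k = 1.000 × 2.384 = 2.384.
Areal scale at 15.1°: h·k = 1.000 × 1.036 = 1.036.
Ratio = 2.384/1.036 ≈ 2.30.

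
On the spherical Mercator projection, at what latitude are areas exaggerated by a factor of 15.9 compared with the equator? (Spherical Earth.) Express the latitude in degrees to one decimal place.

Mercator areal scale is sec²φ.
sec²φ = 15.9  ⇒  cos²φ = 0.06289  ⇒  cos φ = 0.2508.
φ = arccos(0.2508) ≈ 75.5°.

75.5°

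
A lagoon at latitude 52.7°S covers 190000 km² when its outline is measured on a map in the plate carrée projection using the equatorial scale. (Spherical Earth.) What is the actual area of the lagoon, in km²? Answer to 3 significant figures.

For the equirectangular projection with φ₀ = 0 (plate carrée), h = 1 along meridians and k = sec φ along parallels.
Areal scale = h·k = 1 × sec φ; at 52.7°, h = 1.000, k = 1.650, so h·k = 1.650.
True area = apparent / (areal scale) = 190000 / 1.650 ≈ 115000 km².

115000 km²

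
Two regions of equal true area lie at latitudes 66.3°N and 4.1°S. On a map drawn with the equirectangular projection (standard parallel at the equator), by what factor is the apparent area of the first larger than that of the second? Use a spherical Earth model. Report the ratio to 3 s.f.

2.48

Plate carrée maps x = Rλ, y = Rφ. The meridian scale is h = 1 and the parallel scale is k = 1/cos φ = sec φ.
Areal scale at 66.3°: h·k = 1.000 × 2.488 = 2.488.
Areal scale at 4.1°: h·k = 1.000 × 1.003 = 1.003.
Ratio = 2.488/1.003 ≈ 2.48.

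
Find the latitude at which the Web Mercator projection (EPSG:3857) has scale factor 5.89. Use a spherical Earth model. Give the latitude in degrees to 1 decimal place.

Mercator scale is k = sec φ = 1/cos φ.
1/cos φ = 5.89  ⇒  cos φ = 0.1698  ⇒  φ = arccos(0.1698) ≈ 80.2°.

80.2°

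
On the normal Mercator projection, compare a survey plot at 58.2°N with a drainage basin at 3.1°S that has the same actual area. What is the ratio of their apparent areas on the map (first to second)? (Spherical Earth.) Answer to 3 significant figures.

3.59

Mercator areal scale is sec²φ.
At 58.2°: sec²(58.2°) = 1/0.5270² = 3.601.
At 3.1°: sec²(3.1°) = 1/0.9985² = 1.003.
Ratio = 3.601/1.003 = cos²(3.1°)/cos²(58.2°) ≈ 3.59.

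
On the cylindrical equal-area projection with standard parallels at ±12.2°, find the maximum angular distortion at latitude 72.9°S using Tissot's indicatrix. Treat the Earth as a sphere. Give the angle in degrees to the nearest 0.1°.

A cylindrical equal-area projection with standard parallel φ₀ has meridian scale h = cos φ / cos φ₀ and parallel scale k = cos φ₀ / cos φ (so areas are preserved, h·k = 1).
At 72.9°: h = 0.3008, k = 3.324; principal scales a = 3.324, b = 0.3008.
sin(ω/2) = (a − b)/(a + b) = 3.023/3.625 = 0.8340, so ω = 2 arcsin(0.8340) ≈ 113.0°.

113.0°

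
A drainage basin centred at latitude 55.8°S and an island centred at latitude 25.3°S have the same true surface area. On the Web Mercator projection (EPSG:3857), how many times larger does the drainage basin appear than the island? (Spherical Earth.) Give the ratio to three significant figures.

2.59

On Mercator, area is exaggerated by sec²φ = 1/cos²φ.
At 55.8°: sec²(55.8°) = 1/0.5621² = 3.165.
At 25.3°: sec²(25.3°) = 1/0.9041² = 1.223.
Ratio = 3.165/1.223 = cos²(25.3°)/cos²(55.8°) ≈ 2.59.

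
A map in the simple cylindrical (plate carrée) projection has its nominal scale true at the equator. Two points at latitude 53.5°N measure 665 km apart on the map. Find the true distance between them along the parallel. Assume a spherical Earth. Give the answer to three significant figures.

For the equirectangular projection with φ₀ = 0 (plate carrée), h = 1 along meridians and k = sec φ along parallels.
Along the parallel at 53.5°, map distances are exaggerated by k = sec 53.5° = 1.681.
True distance = 665 / 1.681 = 665 × cos 53.5° ≈ 396 km.

396 km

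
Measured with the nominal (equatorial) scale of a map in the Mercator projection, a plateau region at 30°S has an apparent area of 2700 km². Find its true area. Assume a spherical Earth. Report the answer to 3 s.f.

2020 km²

Mercator is conformal, so the point scale is isotropic: h = k = sec φ = 1/cos φ.
Areal scale = k² = sec²φ = 1/cos²(30°) = 1/0.8660² = 1.333.
True area = apparent / (areal scale) = 2700 / 1.333 ≈ 2020 km².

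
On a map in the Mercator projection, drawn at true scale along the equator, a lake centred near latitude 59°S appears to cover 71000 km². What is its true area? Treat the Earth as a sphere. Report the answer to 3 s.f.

18800 km²

The Mercator projection is conformal; its linear scale factor is the same in every direction and equals sec φ = 1/cos φ.
Areal scale = k² = sec²φ = 1/cos²(59°) = 1/0.5150² = 3.770.
True area = apparent / (areal scale) = 71000 / 3.770 ≈ 18800 km².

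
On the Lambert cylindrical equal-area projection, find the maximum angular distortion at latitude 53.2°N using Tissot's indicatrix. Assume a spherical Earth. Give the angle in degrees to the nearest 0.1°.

56.3°

The Lambert cylindrical equal-area projection is the cylindrical equal-area projection with its standard parallel at the equator (φ₀ = 0). A cylindrical equal-area projection with standard parallel φ₀ has meridian scale h = cos φ / cos φ₀ and parallel scale k = cos φ₀ / cos φ (so areas are preserved, h·k = 1).
At 53.2°: h = 0.5990, k = 1.669; principal scales a = 1.669, b = 0.5990.
sin(ω/2) = (a − b)/(a + b) = 1.070/2.268 = 0.4719, so ω = 2 arcsin(0.4719) ≈ 56.3°.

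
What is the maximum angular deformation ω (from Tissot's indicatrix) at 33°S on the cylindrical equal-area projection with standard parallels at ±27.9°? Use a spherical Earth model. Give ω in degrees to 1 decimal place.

6.0°

Cylindrical equal-area (φ₀ = 27.9°): h = cos φ / cos 27.9° along meridians, k = cos 27.9° / cos φ along parallels; h·k = 1.
At 33°: h = 0.9490, k = 1.054; principal scales a = 1.054, b = 0.9490.
sin(ω/2) = (a − b)/(a + b) = 0.1048/2.003 = 0.05233, so ω = 2 arcsin(0.05233) ≈ 6.0°.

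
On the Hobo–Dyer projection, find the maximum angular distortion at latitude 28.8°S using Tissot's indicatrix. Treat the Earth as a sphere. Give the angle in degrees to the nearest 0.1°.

11.4°

The Hobo–Dyer projection is cylindrical equal-area with φ₀ = 37.5°. For cylindrical equal-area with standard parallel φ₀, h = cos φ / cos φ₀ and k = cos φ₀ / cos φ, so h·k = 1.
At 28.8°: h = 1.105, k = 0.9053; principal scales a = 1.105, b = 0.9053.
sin(ω/2) = (a − b)/(a + b) = 0.1992/2.010 = 0.09912, so ω = 2 arcsin(0.09912) ≈ 11.4°.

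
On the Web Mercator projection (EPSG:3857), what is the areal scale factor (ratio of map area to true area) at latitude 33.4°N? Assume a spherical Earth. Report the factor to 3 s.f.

1.43

For Mercator, h = k = sec φ (a conformal cylindrical projection has a single point scale, 1/cos φ).
Areal scale = k² = sec²φ = 1/cos²(33.4°) = 1/0.8348² = 1.435.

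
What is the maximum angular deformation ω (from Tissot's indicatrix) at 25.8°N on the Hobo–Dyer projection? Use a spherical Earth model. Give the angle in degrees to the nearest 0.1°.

14.5°

The Hobo–Dyer projection is cylindrical equal-area with φ₀ = 37.5°. For cylindrical equal-area with standard parallel φ₀, h = cos φ / cos φ₀ and k = cos φ₀ / cos φ, so h·k = 1.
At 25.8°: h = 1.135, k = 0.8812; principal scales a = 1.135, b = 0.8812.
sin(ω/2) = (a − b)/(a + b) = 0.2536/2.016 = 0.1258, so ω = 2 arcsin(0.1258) ≈ 14.5°.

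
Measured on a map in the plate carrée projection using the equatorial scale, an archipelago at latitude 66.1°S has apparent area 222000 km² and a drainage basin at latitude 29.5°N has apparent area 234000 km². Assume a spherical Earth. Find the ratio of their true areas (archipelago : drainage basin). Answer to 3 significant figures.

0.442

On the plate carrée, areal scale = h·k = 1 × sec φ, so true area = apparent × cos φ.
True area of archipelago: 222000 × cos(66.1°) = 222000 × 0.4051 = 89940 km².
True area of drainage basin: 234000 × cos(29.5°) = 234000 × 0.8704 = 203700 km².
Ratio = 89940 / 203700 ≈ 0.442.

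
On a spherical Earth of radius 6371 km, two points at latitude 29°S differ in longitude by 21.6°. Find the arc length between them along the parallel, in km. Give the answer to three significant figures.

2100 km

Arc length along a parallel = R cos φ · Δλ (with Δλ in radians).
= 6371 × cos 29° × (21.6° × π/180) = 6371 × 0.8746 × 0.3770 ≈ 2100 km.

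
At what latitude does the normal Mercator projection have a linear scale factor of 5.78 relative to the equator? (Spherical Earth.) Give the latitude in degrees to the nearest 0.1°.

Mercator scale is k = sec φ = 1/cos φ.
1/cos φ = 5.78  ⇒  cos φ = 0.1730  ⇒  φ = arccos(0.1730) ≈ 80.0°.

80.0°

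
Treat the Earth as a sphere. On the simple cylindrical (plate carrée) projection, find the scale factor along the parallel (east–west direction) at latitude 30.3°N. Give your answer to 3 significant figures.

1.16

Plate carrée maps x = Rλ, y = Rφ. The meridian scale is h = 1 and the parallel scale is k = 1/cos φ = sec φ.
k = 1/cos 30.3° = 1/0.8634 = 1.158.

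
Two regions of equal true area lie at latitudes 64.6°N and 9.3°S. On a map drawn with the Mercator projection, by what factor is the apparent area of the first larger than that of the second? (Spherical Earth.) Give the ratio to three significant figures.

5.29

Mercator is conformal with k = sec φ, so areal scale = k² = sec²φ.
At 64.6°: sec²(64.6°) = 1/0.4289² = 5.435.
At 9.3°: sec²(9.3°) = 1/0.9869² = 1.027.
Ratio = 5.435/1.027 = cos²(9.3°)/cos²(64.6°) ≈ 5.29.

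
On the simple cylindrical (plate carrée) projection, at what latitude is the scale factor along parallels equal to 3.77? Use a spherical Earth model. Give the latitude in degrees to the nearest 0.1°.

Plate carrée: h = 1, k = sec φ along parallels.
sec φ = 3.77  ⇒  cos φ = 0.2653  ⇒  φ ≈ 74.6°.

74.6°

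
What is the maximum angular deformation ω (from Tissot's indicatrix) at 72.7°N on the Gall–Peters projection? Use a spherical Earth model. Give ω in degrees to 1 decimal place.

The Gall–Peters projection is cylindrical equal-area with φ₀ = 45°. A cylindrical equal-area projection with standard parallel φ₀ has meridian scale h = cos φ / cos φ₀ and parallel scale k = cos φ₀ / cos φ (so areas are preserved, h·k = 1).
At 72.7°: h = 0.4206, k = 2.378; principal scales a = 2.378, b = 0.4206.
sin(ω/2) = (a − b)/(a + b) = 1.957/2.798 = 0.6994, so ω = 2 arcsin(0.6994) ≈ 88.8°.

88.8°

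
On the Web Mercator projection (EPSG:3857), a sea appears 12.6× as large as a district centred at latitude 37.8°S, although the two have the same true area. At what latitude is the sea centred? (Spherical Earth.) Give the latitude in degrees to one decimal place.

Mercator areal scale is sec²φ, so apparent-area ratio = sec²φ₁ / sec²φ₂ = cos²φ₂ / cos²φ₁.
cos²φ₂ / cos²φ₁ = 12.6  ⇒  cos φ₁ = cos 37.8° / √12.6 = 0.7902/3.550 = 0.2226.
φ₁ = arccos(0.2226) ≈ 77.1°.

77.1°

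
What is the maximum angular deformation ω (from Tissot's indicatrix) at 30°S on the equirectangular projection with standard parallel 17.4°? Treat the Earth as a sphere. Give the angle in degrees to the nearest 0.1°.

5.6°

The equidistant cylindrical projection with φ₀ = 17.4° has h = 1 (meridians true) and k = cos φ₀ / cos φ along parallels.
At 30°: h = 1.000, k = 1.102; principal scales a = 1.102, b = 1.000.
sin(ω/2) = (a − b)/(a + b) = 0.1019/2.102 = 0.04846, so ω = 2 arcsin(0.04846) ≈ 5.6°.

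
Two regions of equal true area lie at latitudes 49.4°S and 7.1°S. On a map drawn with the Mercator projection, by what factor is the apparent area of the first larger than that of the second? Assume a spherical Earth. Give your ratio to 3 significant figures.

2.33

Mercator is conformal with k = sec φ, so areal scale = k² = sec²φ.
At 49.4°: sec²(49.4°) = 1/0.6508² = 2.361.
At 7.1°: sec²(7.1°) = 1/0.9923² = 1.016.
Ratio = 2.361/1.016 = cos²(7.1°)/cos²(49.4°) ≈ 2.33.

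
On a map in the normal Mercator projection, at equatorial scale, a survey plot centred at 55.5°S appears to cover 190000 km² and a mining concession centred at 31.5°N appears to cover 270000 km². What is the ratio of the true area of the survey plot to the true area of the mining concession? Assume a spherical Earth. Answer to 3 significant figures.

On Mercator the areal scale is sec²φ, so true area = apparent × cos²φ.
True area of survey plot: 190000 × cos²(55.5°) = 190000 × 0.3208 = 60960 km².
True area of mining concession: 270000 × cos²(31.5°) = 270000 × 0.7270 = 196300 km².
Ratio = 60960 / 196300 ≈ 0.311.

0.311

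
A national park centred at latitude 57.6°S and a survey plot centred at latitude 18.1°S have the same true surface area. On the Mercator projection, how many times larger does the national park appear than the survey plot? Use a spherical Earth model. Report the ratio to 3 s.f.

3.15

On Mercator, area is exaggerated by sec²φ = 1/cos²φ.
At 57.6°: sec²(57.6°) = 1/0.5358² = 3.483.
At 18.1°: sec²(18.1°) = 1/0.9505² = 1.107.
Ratio = 3.483/1.107 = cos²(18.1°)/cos²(57.6°) ≈ 3.15.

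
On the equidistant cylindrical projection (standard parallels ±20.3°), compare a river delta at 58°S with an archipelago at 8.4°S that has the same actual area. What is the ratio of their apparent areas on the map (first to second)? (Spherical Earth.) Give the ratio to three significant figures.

With standard parallel φ₀ = 20.3°, the equirectangular projection gives x = Rλ cos φ₀, y = Rφ, so h = 1 and k = cos 20.3° / cos φ.
Areal scale at 58°: h·k = 1.000 × 1.770 = 1.770.
Areal scale at 8.4°: h·k = 1.000 × 0.9481 = 0.9481.
Ratio = 1.770/0.9481 ≈ 1.87.

1.87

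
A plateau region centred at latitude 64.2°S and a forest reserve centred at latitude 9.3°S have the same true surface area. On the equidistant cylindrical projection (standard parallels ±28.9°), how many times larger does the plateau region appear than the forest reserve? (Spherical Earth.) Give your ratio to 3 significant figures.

2.27

The equidistant cylindrical projection with φ₀ = 28.9° has h = 1 (meridians true) and k = cos φ₀ / cos φ along parallels.
Areal scale at 64.2°: h·k = 1.000 × 2.011 = 2.011.
Areal scale at 9.3°: h·k = 1.000 × 0.8871 = 0.8871.
Ratio = 2.011/0.8871 ≈ 2.27.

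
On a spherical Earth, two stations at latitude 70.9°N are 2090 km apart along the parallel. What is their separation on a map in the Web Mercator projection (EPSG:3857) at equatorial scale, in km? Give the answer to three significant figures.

Mercator is conformal, so the point scale is isotropic: h = k = sec φ = 1/cos φ.
Along the parallel, k = sec 70.9° = 1/0.3272 = 3.056.
Map distance = 2090 × 3.056 ≈ 6390 km.

6390 km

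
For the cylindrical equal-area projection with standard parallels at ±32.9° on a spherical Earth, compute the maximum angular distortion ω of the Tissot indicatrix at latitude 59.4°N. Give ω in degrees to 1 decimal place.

55.1°

For cylindrical equal-area with standard parallel φ₀, h = cos φ / cos φ₀ and k = cos φ₀ / cos φ, so h·k = 1.
At 59.4°: h = 0.6063, k = 1.649; principal scales a = 1.649, b = 0.6063.
sin(ω/2) = (a − b)/(a + b) = 1.043/2.256 = 0.4624, so ω = 2 arcsin(0.4624) ≈ 55.1°.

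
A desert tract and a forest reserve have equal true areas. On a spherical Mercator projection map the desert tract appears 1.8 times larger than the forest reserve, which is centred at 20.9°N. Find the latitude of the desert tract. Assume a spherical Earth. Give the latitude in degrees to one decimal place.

For equal true areas on Mercator, apparent areas scale as sec²φ, so the ratio is cos²φ₂ / cos²φ₁.
cos²φ₂ / cos²φ₁ = 1.8  ⇒  cos φ₁ = cos 20.9° / √1.8 = 0.9342/1.342 = 0.6963.
φ₁ = arccos(0.6963) ≈ 45.9°.

45.9°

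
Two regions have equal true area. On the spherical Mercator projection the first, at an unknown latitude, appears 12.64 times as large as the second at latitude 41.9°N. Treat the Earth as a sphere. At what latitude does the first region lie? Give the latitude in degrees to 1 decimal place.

For equal true areas on Mercator, apparent areas scale as sec²φ, so the ratio is cos²φ₂ / cos²φ₁.
cos²φ₂ / cos²φ₁ = 12.64  ⇒  cos φ₁ = cos 41.9° / √12.64 = 0.7443/3.555 = 0.2094.
φ₁ = arccos(0.2094) ≈ 77.9°.

77.9°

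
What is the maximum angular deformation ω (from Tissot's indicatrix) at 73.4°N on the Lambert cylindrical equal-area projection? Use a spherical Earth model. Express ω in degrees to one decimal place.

The Lambert cylindrical equal-area projection is the cylindrical equal-area projection with its standard parallel at the equator (φ₀ = 0). Cylindrical equal-area (φ₀ = 0°): h = cos φ / cos 0° along meridians, k = cos 0° / cos φ along parallels; h·k = 1.
At 73.4°: h = 0.2857, k = 3.500; principal scales a = 3.500, b = 0.2857.
sin(ω/2) = (a − b)/(a + b) = 3.215/3.786 = 0.8491, so ω = 2 arcsin(0.8491) ≈ 116.2°.

116.2°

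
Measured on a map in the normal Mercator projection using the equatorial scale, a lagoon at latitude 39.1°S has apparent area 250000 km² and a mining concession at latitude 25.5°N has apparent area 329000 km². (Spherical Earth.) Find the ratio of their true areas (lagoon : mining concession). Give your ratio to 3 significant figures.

On Mercator the areal scale is sec²φ, so true area = apparent × cos²φ.
True area of lagoon: 250000 × cos²(39.1°) = 250000 × 0.6022 = 150600 km².
True area of mining concession: 329000 × cos²(25.5°) = 329000 × 0.8147 = 268000 km².
Ratio = 150600 / 268000 ≈ 0.562.

0.562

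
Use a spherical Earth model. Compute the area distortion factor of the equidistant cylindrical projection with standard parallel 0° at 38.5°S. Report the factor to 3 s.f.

For the equirectangular projection with φ₀ = 0 (plate carrée), h = 1 along meridians and k = sec φ along parallels.
Areal scale = h·k = 1 × sec φ; at 38.5°, h = 1.000, k = 1.278, so h·k = 1.278.

1.28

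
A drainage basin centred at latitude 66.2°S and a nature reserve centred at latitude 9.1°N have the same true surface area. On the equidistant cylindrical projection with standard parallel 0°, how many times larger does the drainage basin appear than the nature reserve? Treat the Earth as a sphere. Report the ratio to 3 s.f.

In the plate carrée (x = Rλ, y = Rφ), meridians are true-scale (h = 1) and parallels are stretched by k = sec φ.
Areal scale at 66.2°: h·k = 1.000 × 2.478 = 2.478.
Areal scale at 9.1°: h·k = 1.000 × 1.013 = 1.013.
Ratio = 2.478/1.013 ≈ 2.45.

2.45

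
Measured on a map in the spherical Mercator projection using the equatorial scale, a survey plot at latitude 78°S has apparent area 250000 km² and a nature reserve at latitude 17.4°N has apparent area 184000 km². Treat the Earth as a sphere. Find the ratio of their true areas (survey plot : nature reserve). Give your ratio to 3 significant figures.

Since Mercator area scale is 1/cos²φ, the true area equals the apparent area multiplied by cos²φ.
True area of survey plot: 250000 × cos²(78°) = 250000 × 0.04323 = 10810 km².
True area of nature reserve: 184000 × cos²(17.4°) = 184000 × 0.9106 = 167500 km².
Ratio = 10810 / 167500 ≈ 0.0645.

0.0645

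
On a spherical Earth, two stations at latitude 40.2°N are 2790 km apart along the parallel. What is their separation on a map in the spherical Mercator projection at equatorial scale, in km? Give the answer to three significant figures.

3650 km

Mercator is conformal, so the point scale is isotropic: h = k = sec φ = 1/cos φ.
Along the parallel, k = sec 40.2° = 1/0.7638 = 1.309.
Map distance = 2790 × 1.309 ≈ 3650 km.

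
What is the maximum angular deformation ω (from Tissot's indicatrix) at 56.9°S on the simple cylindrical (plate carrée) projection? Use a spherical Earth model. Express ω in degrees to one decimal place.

In the plate carrée (x = Rλ, y = Rφ), meridians are true-scale (h = 1) and parallels are stretched by k = sec φ.
At 56.9°: h = 1.000, k = 1.831; principal scales a = 1.831, b = 1.000.
sin(ω/2) = (a − b)/(a + b) = 0.8312/2.831 = 0.2936, so ω = 2 arcsin(0.2936) ≈ 34.1°.

34.1°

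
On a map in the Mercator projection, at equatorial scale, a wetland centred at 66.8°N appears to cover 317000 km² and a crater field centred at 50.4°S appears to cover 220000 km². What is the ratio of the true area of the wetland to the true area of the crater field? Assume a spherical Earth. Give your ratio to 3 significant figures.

On Mercator the areal scale is sec²φ, so true area = apparent × cos²φ.
True area of wetland: 317000 × cos²(66.8°) = 317000 × 0.1552 = 49200 km².
True area of crater field: 220000 × cos²(50.4°) = 220000 × 0.4063 = 89390 km².
Ratio = 49200 / 89390 ≈ 0.550.

0.550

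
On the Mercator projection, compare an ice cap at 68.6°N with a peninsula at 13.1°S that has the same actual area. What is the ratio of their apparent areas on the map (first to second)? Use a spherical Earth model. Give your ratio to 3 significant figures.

On Mercator, area is exaggerated by sec²φ = 1/cos²φ.
At 68.6°: sec²(68.6°) = 1/0.3649² = 7.511.
At 13.1°: sec²(13.1°) = 1/0.9740² = 1.054.
Ratio = 7.511/1.054 = cos²(13.1°)/cos²(68.6°) ≈ 7.13.

7.13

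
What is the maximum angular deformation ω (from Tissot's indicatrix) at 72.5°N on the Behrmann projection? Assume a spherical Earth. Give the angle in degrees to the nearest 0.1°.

103.4°

Behrmann is a cylindrical equal-area projection with standard parallels at ±30°. For cylindrical equal-area with standard parallel φ₀, h = cos φ / cos φ₀ and k = cos φ₀ / cos φ, so h·k = 1.
At 72.5°: h = 0.3472, k = 2.880; principal scales a = 2.880, b = 0.3472.
sin(ω/2) = (a − b)/(a + b) = 2.533/3.227 = 0.7848, so ω = 2 arcsin(0.7848) ≈ 103.4°.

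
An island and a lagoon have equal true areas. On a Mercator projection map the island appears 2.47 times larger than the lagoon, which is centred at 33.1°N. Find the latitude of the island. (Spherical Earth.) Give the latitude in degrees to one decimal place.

Mercator areal scale is sec²φ, so apparent-area ratio = sec²φ₁ / sec²φ₂ = cos²φ₂ / cos²φ₁.
cos²φ₂ / cos²φ₁ = 2.47  ⇒  cos φ₁ = cos 33.1° / √2.47 = 0.8377/1.572 = 0.5330.
φ₁ = arccos(0.5330) ≈ 57.8°.

57.8°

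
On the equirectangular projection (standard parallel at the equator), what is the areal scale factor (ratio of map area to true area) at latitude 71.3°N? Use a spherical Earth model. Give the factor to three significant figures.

3.12

In the plate carrée (x = Rλ, y = Rφ), meridians are true-scale (h = 1) and parallels are stretched by k = sec φ.
Areal scale = h·k = 1 × sec φ; at 71.3°, h = 1.000, k = 3.119, so h·k = 3.119.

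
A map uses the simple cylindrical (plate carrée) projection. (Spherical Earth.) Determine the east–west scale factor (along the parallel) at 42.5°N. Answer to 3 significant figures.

In the plate carrée (x = Rλ, y = Rφ), meridians are true-scale (h = 1) and parallels are stretched by k = sec φ.
k = 1/cos 42.5° = 1/0.7373 = 1.356.

1.36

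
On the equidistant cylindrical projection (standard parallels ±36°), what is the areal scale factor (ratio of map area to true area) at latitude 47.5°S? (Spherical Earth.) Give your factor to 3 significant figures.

In the equirectangular projection with standard parallel φ₀ = 36° (x = Rλ cos φ₀, y = Rφ), meridians are true-scale (h = 1) and the parallel scale is k = cos φ₀ / cos φ.
Areal scale = h·k = 1 × cos φ₀ / cos φ; at 47.5°, h = 1.000, k = 1.197, so h·k = 1.197.

1.20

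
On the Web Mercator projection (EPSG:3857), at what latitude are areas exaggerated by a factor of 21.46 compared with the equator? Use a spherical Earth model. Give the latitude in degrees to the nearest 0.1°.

Mercator areal scale is sec²φ.
sec²φ = 21.46  ⇒  cos²φ = 0.04660  ⇒  cos φ = 0.2159.
φ = arccos(0.2159) ≈ 77.5°.

77.5°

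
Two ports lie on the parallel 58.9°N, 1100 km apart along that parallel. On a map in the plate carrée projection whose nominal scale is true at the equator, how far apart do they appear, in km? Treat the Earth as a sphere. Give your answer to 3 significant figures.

For the equirectangular projection with φ₀ = 0 (plate carrée), h = 1 along meridians and k = sec φ along parallels.
Along the parallel, k = sec 58.9° = 1/0.5165 = 1.936.
Map distance = 1100 × 1.936 ≈ 2130 km.

2130 km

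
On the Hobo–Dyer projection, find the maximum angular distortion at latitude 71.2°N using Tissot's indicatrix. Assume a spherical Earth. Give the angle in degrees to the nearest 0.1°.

91.6°

The Hobo–Dyer projection is cylindrical equal-area with φ₀ = 37.5°. A cylindrical equal-area projection with standard parallel φ₀ has meridian scale h = cos φ / cos φ₀ and parallel scale k = cos φ₀ / cos φ (so areas are preserved, h·k = 1).
At 71.2°: h = 0.4062, k = 2.462; principal scales a = 2.462, b = 0.4062.
sin(ω/2) = (a − b)/(a + b) = 2.056/2.868 = 0.7167, so ω = 2 arcsin(0.7167) ≈ 91.6°.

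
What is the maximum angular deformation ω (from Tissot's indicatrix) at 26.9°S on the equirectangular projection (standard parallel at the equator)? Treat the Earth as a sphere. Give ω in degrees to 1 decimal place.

6.6°

For the equirectangular projection with φ₀ = 0 (plate carrée), h = 1 along meridians and k = sec φ along parallels.
At 26.9°: h = 1.000, k = 1.121; principal scales a = 1.121, b = 1.000.
sin(ω/2) = (a − b)/(a + b) = 0.1213/2.121 = 0.05720, so ω = 2 arcsin(0.05720) ≈ 6.6°.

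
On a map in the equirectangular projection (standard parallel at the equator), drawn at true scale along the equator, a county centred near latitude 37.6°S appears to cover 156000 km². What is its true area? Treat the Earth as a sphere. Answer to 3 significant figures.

Plate carrée maps x = Rλ, y = Rφ. The meridian scale is h = 1 and the parallel scale is k = 1/cos φ = sec φ.
Areal scale = h·k = 1 × sec φ; at 37.6°, h = 1.000, k = 1.262, so h·k = 1.262.
True area = apparent / (areal scale) = 156000 / 1.262 ≈ 124000 km².

124000 km²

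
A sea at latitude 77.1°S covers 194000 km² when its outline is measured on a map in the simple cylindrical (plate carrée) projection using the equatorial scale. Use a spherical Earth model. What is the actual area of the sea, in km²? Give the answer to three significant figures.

For the equirectangular projection with φ₀ = 0 (plate carrée), h = 1 along meridians and k = sec φ along parallels.
Areal scale = h·k = 1 × sec φ; at 77.1°, h = 1.000, k = 4.479, so h·k = 4.479.
True area = apparent / (areal scale) = 194000 / 4.479 ≈ 43300 km².

43300 km²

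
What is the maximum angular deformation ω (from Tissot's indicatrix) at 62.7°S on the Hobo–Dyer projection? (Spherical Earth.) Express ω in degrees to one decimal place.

59.9°

Hobo–Dyer is a cylindrical equal-area projection with standard parallels at ±37.5°. A cylindrical equal-area projection with standard parallel φ₀ has meridian scale h = cos φ / cos φ₀ and parallel scale k = cos φ₀ / cos φ (so areas are preserved, h·k = 1).
At 62.7°: h = 0.5781, k = 1.730; principal scales a = 1.730, b = 0.5781.
sin(ω/2) = (a − b)/(a + b) = 1.152/2.308 = 0.4990, so ω = 2 arcsin(0.4990) ≈ 59.9°.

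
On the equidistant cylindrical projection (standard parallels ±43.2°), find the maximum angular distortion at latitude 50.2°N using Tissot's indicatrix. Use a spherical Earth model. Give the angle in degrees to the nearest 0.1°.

The equidistant cylindrical projection with φ₀ = 43.2° has h = 1 (meridians true) and k = cos φ₀ / cos φ along parallels.
At 50.2°: h = 1.000, k = 1.139; principal scales a = 1.139, b = 1.000.
sin(ω/2) = (a − b)/(a + b) = 0.1388/2.139 = 0.06490, so ω = 2 arcsin(0.06490) ≈ 7.4°.

7.4°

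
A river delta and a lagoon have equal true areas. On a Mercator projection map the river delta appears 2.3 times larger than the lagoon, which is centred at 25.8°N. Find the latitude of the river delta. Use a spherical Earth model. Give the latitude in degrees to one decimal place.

53.6°

On Mercator, (apparent₁)/(apparent₂) = sec²φ₁ / sec²φ₂ when true areas are equal.
cos²φ₂ / cos²φ₁ = 2.3  ⇒  cos φ₁ = cos 25.8° / √2.3 = 0.9003/1.517 = 0.5937.
φ₁ = arccos(0.5937) ≈ 53.6°.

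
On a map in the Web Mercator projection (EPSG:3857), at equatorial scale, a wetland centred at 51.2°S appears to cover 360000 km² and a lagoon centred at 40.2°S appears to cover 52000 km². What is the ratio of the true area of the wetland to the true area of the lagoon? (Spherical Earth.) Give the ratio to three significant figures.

Mercator's areal exaggeration is sec²φ; hence true area = (apparent area) · cos²φ.
True area of wetland: 360000 × cos²(51.2°) = 360000 × 0.3926 = 141300 km².
True area of lagoon: 52000 × cos²(40.2°) = 52000 × 0.5834 = 30340 km².
Ratio = 141300 / 30340 ≈ 4.66.

4.66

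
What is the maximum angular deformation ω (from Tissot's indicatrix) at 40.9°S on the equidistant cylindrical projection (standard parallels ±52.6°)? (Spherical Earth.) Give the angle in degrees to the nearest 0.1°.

12.5°

With standard parallel φ₀ = 52.6°, the equirectangular projection gives x = Rλ cos φ₀, y = Rφ, so h = 1 and k = cos 52.6° / cos φ.
At 40.9°: h = 1.000, k = 0.8036; principal scales a = 1.000, b = 0.8036.
sin(ω/2) = (a − b)/(a + b) = 0.1964/1.804 = 0.1089, so ω = 2 arcsin(0.1089) ≈ 12.5°.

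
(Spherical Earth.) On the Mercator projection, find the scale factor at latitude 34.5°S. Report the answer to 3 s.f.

For Mercator, h = k = sec φ (a conformal cylindrical projection has a single point scale, 1/cos φ).
k = 1/cos 34.5° = 1/0.8241 = 1.213.

1.21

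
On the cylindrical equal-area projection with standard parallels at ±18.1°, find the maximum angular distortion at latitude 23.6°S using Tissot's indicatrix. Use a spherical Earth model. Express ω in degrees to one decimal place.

Cylindrical equal-area (φ₀ = 18.1°): h = cos φ / cos 18.1° along meridians, k = cos 18.1° / cos φ along parallels; h·k = 1.
At 23.6°: h = 0.9641, k = 1.037; principal scales a = 1.037, b = 0.9641.
sin(ω/2) = (a − b)/(a + b) = 0.07320/2.001 = 0.03658, so ω = 2 arcsin(0.03658) ≈ 4.2°.

4.2°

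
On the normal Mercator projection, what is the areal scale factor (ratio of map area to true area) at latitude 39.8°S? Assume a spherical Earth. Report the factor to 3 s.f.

1.69

For Mercator, h = k = sec φ (a conformal cylindrical projection has a single point scale, 1/cos φ).
Areal scale = k² = sec²φ = 1/cos²(39.8°) = 1/0.7683² = 1.694.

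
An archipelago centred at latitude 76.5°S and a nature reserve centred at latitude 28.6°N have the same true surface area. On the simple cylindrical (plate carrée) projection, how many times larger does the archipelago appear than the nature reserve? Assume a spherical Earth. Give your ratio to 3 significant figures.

For the equirectangular projection with φ₀ = 0 (plate carrée), h = 1 along meridians and k = sec φ along parallels.
Areal scale at 76.5°: h·k = 1.000 × 4.284 = 4.284.
Areal scale at 28.6°: h·k = 1.000 × 1.139 = 1.139.
Ratio = 4.284/1.139 ≈ 3.76.

3.76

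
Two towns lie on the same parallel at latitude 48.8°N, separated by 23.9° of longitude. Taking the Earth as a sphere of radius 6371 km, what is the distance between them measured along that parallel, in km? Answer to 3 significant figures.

Arc length along a parallel = R cos φ · Δλ (with Δλ in radians).
= 6371 × cos 48.8° × (23.9° × π/180) = 6371 × 0.6587 × 0.4171 ≈ 1750 km.

1750 km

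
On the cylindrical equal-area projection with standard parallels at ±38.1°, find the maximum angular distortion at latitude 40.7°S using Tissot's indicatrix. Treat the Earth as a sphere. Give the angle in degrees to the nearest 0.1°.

Cylindrical equal-area (φ₀ = 38.1°): h = cos φ / cos 38.1° along meridians, k = cos 38.1° / cos φ along parallels; h·k = 1.
At 40.7°: h = 0.9634, k = 1.038; principal scales a = 1.038, b = 0.9634.
sin(ω/2) = (a − b)/(a + b) = 0.07459/2.001 = 0.03727, so ω = 2 arcsin(0.03727) ≈ 4.3°.

4.3°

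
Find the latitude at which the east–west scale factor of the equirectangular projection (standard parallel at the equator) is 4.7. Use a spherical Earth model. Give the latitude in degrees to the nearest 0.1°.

Plate carrée: h = 1, k = sec φ along parallels.
sec φ = 4.7  ⇒  cos φ = 0.2128  ⇒  φ ≈ 77.7°.

77.7°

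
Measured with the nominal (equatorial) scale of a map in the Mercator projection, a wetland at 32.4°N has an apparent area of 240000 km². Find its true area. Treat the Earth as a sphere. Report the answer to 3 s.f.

The Mercator projection is conformal; its linear scale factor is the same in every direction and equals sec φ = 1/cos φ.
Areal scale = k² = sec²φ = 1/cos²(32.4°) = 1/0.8443² = 1.403.
True area = apparent / (areal scale) = 240000 / 1.403 ≈ 171000 km².

171000 km²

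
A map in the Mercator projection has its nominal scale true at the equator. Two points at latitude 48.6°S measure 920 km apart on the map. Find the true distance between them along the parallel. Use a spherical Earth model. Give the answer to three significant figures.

608 km

The Mercator projection is conformal; its linear scale factor is the same in every direction and equals sec φ = 1/cos φ.
Along the parallel at 48.6°, map distances are exaggerated by k = sec 48.6° = 1.512.
True distance = 920 / 1.512 = 920 × cos 48.6° ≈ 608 km.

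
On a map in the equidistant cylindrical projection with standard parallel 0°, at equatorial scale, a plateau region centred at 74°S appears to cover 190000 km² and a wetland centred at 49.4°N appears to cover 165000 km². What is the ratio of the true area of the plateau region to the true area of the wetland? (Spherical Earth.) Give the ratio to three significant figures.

On the plate carrée, areal scale = h·k = 1 × sec φ, so true area = apparent × cos φ.
True area of plateau region: 190000 × cos(74°) = 190000 × 0.2756 = 52370 km².
True area of wetland: 165000 × cos(49.4°) = 165000 × 0.6508 = 107400 km².
Ratio = 52370 / 107400 ≈ 0.488.

0.488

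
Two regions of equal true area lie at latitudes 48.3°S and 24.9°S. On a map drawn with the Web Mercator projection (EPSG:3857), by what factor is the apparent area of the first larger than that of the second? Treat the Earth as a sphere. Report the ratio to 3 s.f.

1.86

Mercator is conformal with k = sec φ, so areal scale = k² = sec²φ.
At 48.3°: sec²(48.3°) = 1/0.6652² = 2.260.
At 24.9°: sec²(24.9°) = 1/0.9070² = 1.215.
Ratio = 2.260/1.215 = cos²(24.9°)/cos²(48.3°) ≈ 1.86.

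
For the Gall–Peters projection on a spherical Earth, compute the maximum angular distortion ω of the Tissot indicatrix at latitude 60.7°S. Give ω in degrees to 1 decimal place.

Gall–Peters is a cylindrical equal-area projection with standard parallels at ±45°. Cylindrical equal-area (φ₀ = 45°): h = cos φ / cos 45° along meridians, k = cos 45° / cos φ along parallels; h·k = 1.
At 60.7°: h = 0.6921, k = 1.445; principal scales a = 1.445, b = 0.6921.
sin(ω/2) = (a − b)/(a + b) = 0.7528/2.137 = 0.3523, so ω = 2 arcsin(0.3523) ≈ 41.3°.

41.3°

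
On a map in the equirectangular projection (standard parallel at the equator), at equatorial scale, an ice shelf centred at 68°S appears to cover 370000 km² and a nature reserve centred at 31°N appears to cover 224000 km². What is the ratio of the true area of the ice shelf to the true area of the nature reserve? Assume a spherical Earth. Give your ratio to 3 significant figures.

0.722

On the plate carrée, areal scale = h·k = 1 × sec φ, so true area = apparent × cos φ.
True area of ice shelf: 370000 × cos(68°) = 370000 × 0.3746 = 138600 km².
True area of nature reserve: 224000 × cos(31°) = 224000 × 0.8572 = 192000 km².
Ratio = 138600 / 192000 ≈ 0.722.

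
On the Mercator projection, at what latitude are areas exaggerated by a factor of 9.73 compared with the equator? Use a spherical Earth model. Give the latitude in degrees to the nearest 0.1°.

Mercator areal scale is sec²φ.
sec²φ = 9.73  ⇒  cos²φ = 0.1028  ⇒  cos φ = 0.3206.
φ = arccos(0.3206) ≈ 71.3°.

71.3°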